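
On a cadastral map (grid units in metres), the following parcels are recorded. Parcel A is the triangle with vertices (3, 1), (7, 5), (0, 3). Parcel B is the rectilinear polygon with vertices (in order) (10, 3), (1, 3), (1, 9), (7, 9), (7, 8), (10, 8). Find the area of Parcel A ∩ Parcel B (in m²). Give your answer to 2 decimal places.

The intersection is the polygon with vertices (7,5), (5,3), (1,3), (1,3.286).
By the shoelace formula its area is 4.86.

4.86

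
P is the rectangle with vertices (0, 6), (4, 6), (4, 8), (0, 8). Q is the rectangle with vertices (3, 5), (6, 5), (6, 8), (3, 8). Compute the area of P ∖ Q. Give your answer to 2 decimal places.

6.00

|P∩Q|: x∈[3,4], y∈[6,8] → 1·2 = 2.
|P| = 8.
|P ∖ Q| = |P| − |P∩Q| = 8 − 2 = 6.00.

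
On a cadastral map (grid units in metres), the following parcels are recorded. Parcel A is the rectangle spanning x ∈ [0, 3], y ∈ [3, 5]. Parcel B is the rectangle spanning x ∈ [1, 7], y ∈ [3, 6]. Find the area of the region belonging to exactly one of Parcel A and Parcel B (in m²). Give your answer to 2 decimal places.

16.00

|Parcel A∩Parcel B|: x∈[1,3], y∈[3,5] → 2·2 = 4.
|Parcel A △ Parcel B| = |Parcel A| + |Parcel B| − 2·|Parcel A∩Parcel B| = 6 + 18 − 8 = 16.00.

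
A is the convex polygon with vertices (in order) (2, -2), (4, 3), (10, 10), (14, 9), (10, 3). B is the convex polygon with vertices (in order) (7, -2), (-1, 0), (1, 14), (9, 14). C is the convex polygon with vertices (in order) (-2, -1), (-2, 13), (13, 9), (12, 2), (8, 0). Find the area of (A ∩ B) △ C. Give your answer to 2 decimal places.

140.75

|A ∩ B| = 21.4532.
|(A ∩ B) ∩ C| = 20.6037.
|(A ∩ B) △ C| = 21.4532 + 160.5 − 41.2074 = 140.75.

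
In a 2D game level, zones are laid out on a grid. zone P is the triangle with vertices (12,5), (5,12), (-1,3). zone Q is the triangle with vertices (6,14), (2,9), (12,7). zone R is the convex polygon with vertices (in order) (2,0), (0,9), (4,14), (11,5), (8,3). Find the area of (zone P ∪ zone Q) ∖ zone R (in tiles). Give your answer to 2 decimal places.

18.49

|zone P ∪ zone Q| = 69.5882.
|(zone P ∪ zone Q) ∩ zone R| = 51.0983.
|(zone P ∪ zone Q) ∖ zone R| = 69.5882 − 51.0983 = 18.49.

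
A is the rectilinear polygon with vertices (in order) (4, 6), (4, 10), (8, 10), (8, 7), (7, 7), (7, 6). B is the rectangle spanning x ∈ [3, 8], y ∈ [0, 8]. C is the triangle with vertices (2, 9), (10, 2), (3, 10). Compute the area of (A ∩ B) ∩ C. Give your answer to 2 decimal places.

The region (A ∩ B) ∩ C is the polygon with vertices (4.75,8), (6.5,6), (5.429,6), (4,7.25), (4,8).
By the shoelace formula its area is 2.36.

2.36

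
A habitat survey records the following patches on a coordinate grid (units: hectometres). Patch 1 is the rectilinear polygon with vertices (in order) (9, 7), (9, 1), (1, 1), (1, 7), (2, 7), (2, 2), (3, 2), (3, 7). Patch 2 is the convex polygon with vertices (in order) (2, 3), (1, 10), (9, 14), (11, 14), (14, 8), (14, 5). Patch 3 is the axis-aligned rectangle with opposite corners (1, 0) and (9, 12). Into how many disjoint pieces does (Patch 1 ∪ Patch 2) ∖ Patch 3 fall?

1

(Patch 1 ∪ Patch 2) ∖ Patch 3 is a single connected region.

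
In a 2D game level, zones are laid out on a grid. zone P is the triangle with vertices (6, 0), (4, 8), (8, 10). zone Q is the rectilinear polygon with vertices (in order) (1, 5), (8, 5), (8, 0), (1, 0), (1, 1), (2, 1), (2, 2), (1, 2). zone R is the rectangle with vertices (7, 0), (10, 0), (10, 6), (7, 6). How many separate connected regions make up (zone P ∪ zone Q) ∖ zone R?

(zone P ∪ zone Q) ∖ zone R is a single connected region.

1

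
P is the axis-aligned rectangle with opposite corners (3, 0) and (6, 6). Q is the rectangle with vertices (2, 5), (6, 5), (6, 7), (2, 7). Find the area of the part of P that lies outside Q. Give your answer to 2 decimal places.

15.00

|P∩Q|: x∈[3,6], y∈[5,6] → 3·1 = 3.
|P| = 18.
|P ∖ Q| = |P| − |P∩Q| = 18 − 3 = 15.00.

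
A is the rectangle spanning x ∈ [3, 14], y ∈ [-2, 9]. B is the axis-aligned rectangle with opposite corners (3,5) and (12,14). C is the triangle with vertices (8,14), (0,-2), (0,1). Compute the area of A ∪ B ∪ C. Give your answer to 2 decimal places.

By inclusion–exclusion:
Individual areas: |A| = 121, |B| = 81, |C| = 12.
|A∩B|: x∈[3,12], y∈[5,9] → 9·4 = 36.
|A∩C| = 3.2452.
|B∩C| = 4.4375.
|A∩B∩C| = 2.9952.
|A ∪ B ∪ C| = 214 − 43.6827 + 2.9952 = 173.31.

173.31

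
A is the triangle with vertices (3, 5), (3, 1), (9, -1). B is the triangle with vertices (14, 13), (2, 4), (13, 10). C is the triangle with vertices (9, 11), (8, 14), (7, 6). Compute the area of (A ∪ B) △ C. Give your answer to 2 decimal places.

29.82

|A ∪ B| = 25.451.
|(A ∪ B) ∩ C| = 0.564.
|(A ∪ B) △ C| = 25.451 + 5.5 − 1.1279 = 29.82.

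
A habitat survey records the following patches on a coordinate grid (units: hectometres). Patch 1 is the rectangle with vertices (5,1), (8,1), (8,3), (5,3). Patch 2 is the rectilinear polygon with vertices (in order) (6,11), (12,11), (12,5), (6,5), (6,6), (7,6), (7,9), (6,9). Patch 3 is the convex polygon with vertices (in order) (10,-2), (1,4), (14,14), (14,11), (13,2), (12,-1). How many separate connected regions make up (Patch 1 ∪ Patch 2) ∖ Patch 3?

(Patch 1 ∪ Patch 2) ∖ Patch 3 splits into 2 disjoint pieces (area 0.0833, area 5.6962).

2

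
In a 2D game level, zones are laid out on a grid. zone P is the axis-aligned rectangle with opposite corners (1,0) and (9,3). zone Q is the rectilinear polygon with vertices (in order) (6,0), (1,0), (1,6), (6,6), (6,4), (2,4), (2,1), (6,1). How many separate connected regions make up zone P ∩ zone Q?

zone P ∩ zone Q is a single connected region.

1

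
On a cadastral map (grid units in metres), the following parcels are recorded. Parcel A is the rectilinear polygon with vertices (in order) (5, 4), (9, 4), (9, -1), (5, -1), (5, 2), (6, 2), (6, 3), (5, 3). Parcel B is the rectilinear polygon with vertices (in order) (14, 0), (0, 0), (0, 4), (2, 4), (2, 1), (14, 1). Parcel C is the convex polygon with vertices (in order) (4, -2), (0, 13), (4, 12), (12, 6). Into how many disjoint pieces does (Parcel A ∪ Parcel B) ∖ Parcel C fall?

2

(Parcel A ∪ Parcel B) ∖ Parcel C splits into 2 disjoint pieces (area 13, area 9.3333).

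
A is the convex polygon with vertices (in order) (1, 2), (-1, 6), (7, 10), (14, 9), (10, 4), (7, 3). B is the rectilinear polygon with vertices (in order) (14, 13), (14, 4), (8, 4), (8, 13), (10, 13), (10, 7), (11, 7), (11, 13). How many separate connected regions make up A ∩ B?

1

A ∩ B is a single connected region.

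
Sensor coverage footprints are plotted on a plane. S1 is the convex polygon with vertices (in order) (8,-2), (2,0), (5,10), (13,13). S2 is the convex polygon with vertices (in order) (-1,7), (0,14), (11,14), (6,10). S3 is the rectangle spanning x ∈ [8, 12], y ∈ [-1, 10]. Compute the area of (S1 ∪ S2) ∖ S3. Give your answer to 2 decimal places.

|S1 ∪ S2| = 129.9012.
|(S1 ∪ S2) ∩ S3| = 23.8333.
|(S1 ∪ S2) ∖ S3| = 129.9012 − 23.8333 = 106.07.

106.07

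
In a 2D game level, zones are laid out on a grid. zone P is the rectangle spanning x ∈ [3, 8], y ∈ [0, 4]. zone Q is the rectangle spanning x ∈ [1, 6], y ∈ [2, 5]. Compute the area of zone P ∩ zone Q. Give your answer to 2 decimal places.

|zone P∩zone Q|: x∈[3,6], y∈[2,4] → 3·2 = 6.

6.00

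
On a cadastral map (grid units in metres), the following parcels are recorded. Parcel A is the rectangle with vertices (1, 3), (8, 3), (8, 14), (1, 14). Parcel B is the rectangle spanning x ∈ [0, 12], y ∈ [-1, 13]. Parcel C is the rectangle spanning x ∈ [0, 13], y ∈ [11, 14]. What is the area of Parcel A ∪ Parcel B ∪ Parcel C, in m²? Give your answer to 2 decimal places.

By inclusion–exclusion:
Individual areas: |Parcel A| = 77, |Parcel B| = 168, |Parcel C| = 39.
|Parcel A∩Parcel B|: x∈[1,8], y∈[3,13] → 7·10 = 70.
|Parcel A∩Parcel C|: x∈[1,8], y∈[11,14] → 7·3 = 21.
|Parcel B∩Parcel C|: x∈[0,12], y∈[11,13] → 12·2 = 24.
|Parcel A∩Parcel B∩Parcel C| = 14.
|Parcel A ∪ Parcel B ∪ Parcel C| = 284 − 115 + 14 = 183.00.

183.00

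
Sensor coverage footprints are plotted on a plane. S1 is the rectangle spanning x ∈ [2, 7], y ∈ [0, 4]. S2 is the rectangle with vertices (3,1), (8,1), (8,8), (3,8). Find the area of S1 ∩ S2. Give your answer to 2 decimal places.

|S1∩S2|: x∈[3,7], y∈[1,4] → 4·3 = 12.

12.00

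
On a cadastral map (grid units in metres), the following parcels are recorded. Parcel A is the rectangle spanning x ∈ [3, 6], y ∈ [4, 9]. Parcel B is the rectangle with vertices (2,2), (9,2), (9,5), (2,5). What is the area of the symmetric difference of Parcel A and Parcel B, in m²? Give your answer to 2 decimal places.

30.00

|Parcel A∩Parcel B|: x∈[3,6], y∈[4,5] → 3·1 = 3.
|Parcel A △ Parcel B| = |Parcel A| + |Parcel B| − 2·|Parcel A∩Parcel B| = 15 + 21 − 6 = 30.00.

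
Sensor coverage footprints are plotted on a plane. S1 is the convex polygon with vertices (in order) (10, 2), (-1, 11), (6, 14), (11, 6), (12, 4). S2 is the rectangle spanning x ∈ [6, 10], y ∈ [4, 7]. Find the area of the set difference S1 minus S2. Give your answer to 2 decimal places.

53.99

|S1| = 65, |S1∩S2| = 11.0101.
|S1 ∖ S2| = |S1| − |S1∩S2| = 65 − 11.0101 = 53.99.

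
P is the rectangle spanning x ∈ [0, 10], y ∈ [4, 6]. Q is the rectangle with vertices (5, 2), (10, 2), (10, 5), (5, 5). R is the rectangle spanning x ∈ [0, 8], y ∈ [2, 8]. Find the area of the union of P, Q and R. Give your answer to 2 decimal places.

56.00

By inclusion–exclusion:
Individual areas: |P| = 20, |Q| = 15, |R| = 48.
|P∩Q|: x∈[5,10], y∈[4,5] → 5·1 = 5.
|P∩R|: x∈[0,8], y∈[4,6] → 8·2 = 16.
|Q∩R|: x∈[5,8], y∈[2,5] → 3·3 = 9.
|P∩Q∩R| = 3.
|P ∪ Q ∪ R| = 83 − 30 + 3 = 56.00.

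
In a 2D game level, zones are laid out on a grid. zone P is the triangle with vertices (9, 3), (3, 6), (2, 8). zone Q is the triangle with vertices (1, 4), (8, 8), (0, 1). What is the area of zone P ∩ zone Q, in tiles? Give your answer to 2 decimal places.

The intersection is the polygon with vertices (3.8,5.6), (4.667,6.095), (5.303,5.64), (4.727,5.136).
By the shoelace formula its area is 0.72.

0.72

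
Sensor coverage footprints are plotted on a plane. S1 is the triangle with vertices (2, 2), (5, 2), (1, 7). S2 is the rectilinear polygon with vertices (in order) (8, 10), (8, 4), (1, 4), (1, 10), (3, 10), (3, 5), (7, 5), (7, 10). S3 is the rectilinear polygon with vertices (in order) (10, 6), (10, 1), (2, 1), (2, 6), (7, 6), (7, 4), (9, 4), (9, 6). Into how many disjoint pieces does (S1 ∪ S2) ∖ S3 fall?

2

(S1 ∪ S2) ∖ S3 splits into 2 disjoint pieces (area 10.4, area 6).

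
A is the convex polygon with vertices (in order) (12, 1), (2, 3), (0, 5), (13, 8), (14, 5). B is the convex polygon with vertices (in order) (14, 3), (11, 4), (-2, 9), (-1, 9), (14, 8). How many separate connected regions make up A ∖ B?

1

A ∖ B is a single connected region.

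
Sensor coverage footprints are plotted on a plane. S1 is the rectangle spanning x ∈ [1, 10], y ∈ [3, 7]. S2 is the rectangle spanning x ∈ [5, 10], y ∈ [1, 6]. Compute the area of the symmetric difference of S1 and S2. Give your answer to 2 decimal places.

|S1∩S2|: x∈[5,10], y∈[3,6] → 5·3 = 15.
|S1 △ S2| = |S1| + |S2| − 2·|S1∩S2| = 36 + 25 − 30 = 31.00.

31.00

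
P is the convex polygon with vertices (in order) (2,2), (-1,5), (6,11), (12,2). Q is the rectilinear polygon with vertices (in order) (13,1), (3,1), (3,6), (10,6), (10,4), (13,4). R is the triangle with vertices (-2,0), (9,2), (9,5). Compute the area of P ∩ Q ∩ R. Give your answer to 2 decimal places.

9.82

The intersection is the polygon with vertices (3,2), (3,2.273), (9,5), (9,2).
By the shoelace formula its area is 9.82.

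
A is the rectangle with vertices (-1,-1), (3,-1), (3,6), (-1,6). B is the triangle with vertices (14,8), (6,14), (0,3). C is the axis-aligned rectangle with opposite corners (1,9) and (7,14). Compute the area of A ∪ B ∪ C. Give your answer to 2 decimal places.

By inclusion–exclusion:
Individual areas: |A| = 28, |B| = 62, |C| = 30.
|A∩B| = 4.9383.
|A∩C| = 0 (no overlap).
|B∩C| = 11.4432.
|A∩B∩C| = 0.
|A ∪ B ∪ C| = 120 − 16.3815 + 0 = 103.62.

103.62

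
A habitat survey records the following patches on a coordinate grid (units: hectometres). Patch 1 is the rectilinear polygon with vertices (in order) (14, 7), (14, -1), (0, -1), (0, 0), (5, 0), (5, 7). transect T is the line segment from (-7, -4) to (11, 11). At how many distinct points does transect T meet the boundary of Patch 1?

2

The segment meets the boundary at (6.2,7), (5,6).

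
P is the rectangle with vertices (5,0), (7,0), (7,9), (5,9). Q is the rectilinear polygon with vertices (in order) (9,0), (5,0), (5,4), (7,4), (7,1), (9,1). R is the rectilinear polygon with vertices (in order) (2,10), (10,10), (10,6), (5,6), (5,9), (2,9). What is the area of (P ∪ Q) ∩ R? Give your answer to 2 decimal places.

6.00

The region (P ∪ Q) ∩ R is the polygon with vertices (5,9), (7,9), (7,6), (5,6).
By the shoelace formula its area is 6.00.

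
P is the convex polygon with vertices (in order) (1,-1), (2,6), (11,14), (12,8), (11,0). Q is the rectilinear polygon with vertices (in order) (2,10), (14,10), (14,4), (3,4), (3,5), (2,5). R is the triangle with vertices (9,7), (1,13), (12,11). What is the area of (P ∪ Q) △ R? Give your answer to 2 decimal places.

121.39

|P ∪ Q| = 126.8333.
|(P ∪ Q) ∩ R| = 15.2223.
|(P ∪ Q) △ R| = 126.8333 + 25 − 30.4445 = 121.39.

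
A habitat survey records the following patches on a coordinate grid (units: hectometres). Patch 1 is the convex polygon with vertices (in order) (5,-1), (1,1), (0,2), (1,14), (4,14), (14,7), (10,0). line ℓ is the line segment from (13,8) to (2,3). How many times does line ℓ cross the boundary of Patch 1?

The segment meets the boundary at (12.74,7.882).

1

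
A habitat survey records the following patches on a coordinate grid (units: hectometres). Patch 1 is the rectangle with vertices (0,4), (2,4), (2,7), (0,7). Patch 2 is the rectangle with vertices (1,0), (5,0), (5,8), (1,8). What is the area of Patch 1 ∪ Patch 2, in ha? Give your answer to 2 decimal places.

35.00

By inclusion–exclusion:
Individual areas: |Patch 1| = 6, |Patch 2| = 32.
|Patch 1∩Patch 2|: x∈[1,2], y∈[4,7] → 1·3 = 3.
|Patch 1 ∪ Patch 2| = 38 − 3 = 35.00.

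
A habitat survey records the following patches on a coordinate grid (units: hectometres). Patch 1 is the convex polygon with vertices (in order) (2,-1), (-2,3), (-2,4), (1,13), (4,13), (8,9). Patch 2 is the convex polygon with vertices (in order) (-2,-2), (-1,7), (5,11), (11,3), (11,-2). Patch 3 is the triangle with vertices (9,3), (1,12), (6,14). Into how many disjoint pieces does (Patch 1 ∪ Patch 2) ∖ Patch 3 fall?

2

(Patch 1 ∪ Patch 2) ∖ Patch 3 splits into 2 disjoint pieces (area 121.6905, area 0.5104).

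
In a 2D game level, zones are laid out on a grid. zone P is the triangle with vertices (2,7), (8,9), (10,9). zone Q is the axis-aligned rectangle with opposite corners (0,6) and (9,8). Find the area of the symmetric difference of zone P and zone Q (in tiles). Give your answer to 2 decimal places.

19.00

|zone P| = 2, |zone Q| = 18, |zone P∩zone Q| = 0.5.
|zone P △ zone Q| = |zone P| + |zone Q| − 2·|zone P∩zone Q| = 2 + 18 − 1 = 19.00.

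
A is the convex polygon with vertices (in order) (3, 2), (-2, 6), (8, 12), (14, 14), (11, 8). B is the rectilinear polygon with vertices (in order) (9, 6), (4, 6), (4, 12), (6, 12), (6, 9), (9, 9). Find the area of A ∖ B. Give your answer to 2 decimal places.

|A| = 75, |A∩B| = 17.2333.
|A ∖ B| = |A| − |A∩B| = 75 − 17.2333 = 57.77.

57.77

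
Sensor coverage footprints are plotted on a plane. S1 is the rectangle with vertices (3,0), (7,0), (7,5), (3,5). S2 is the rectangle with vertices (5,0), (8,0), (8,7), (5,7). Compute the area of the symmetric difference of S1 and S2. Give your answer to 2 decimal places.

21.00

|S1∩S2|: x∈[5,7], y∈[0,5] → 2·5 = 10.
|S1 △ S2| = |S1| + |S2| − 2·|S1∩S2| = 20 + 21 − 20 = 21.00.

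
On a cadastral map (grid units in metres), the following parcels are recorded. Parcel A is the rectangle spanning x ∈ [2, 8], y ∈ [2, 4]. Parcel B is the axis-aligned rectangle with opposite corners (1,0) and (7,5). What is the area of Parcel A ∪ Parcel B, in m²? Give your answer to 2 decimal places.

By inclusion–exclusion:
Individual areas: |Parcel A| = 12, |Parcel B| = 30.
|Parcel A∩Parcel B|: x∈[2,7], y∈[2,4] → 5·2 = 10.
|Parcel A ∪ Parcel B| = 42 − 10 = 32.00.

32.00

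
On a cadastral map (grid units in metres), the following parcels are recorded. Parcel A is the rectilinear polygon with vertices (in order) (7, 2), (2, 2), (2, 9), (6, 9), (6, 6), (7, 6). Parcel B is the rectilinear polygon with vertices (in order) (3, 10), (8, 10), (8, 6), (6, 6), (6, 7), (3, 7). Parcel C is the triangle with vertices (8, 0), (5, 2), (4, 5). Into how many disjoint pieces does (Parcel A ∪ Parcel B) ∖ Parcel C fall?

1

(Parcel A ∪ Parcel B) ∖ Parcel C is a single connected region.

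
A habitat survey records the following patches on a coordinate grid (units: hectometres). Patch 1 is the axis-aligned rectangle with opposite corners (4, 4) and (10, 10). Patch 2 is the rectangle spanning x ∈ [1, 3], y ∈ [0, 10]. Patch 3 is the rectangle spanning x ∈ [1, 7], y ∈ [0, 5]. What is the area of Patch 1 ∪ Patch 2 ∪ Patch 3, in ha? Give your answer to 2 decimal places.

73.00

By inclusion–exclusion:
Individual areas: |Patch 1| = 36, |Patch 2| = 20, |Patch 3| = 30.
|Patch 1∩Patch 2| = 0 (no overlap).
|Patch 1∩Patch 3|: x∈[4,7], y∈[4,5] → 3·1 = 3.
|Patch 2∩Patch 3|: x∈[1,3], y∈[0,5] → 2·5 = 10.
|Patch 1∩Patch 2∩Patch 3| = 0.
|Patch 1 ∪ Patch 2 ∪ Patch 3| = 86 − 13 + 0 = 73.00.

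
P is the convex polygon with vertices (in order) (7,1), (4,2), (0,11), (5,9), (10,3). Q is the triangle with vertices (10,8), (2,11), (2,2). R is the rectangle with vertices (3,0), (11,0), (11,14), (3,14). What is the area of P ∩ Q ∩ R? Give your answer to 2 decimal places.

The intersection is the polygon with vertices (5,9), (7.436,6.077), (3.5,3.125), (3,4.25), (3,9.8).
By the shoelace formula its area is 17.21.

17.21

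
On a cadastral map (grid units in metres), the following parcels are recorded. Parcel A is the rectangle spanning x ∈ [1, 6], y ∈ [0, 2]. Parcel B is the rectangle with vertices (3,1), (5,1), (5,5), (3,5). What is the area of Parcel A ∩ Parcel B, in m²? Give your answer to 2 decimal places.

|Parcel A∩Parcel B|: x∈[3,5], y∈[1,2] → 2·1 = 2.

2.00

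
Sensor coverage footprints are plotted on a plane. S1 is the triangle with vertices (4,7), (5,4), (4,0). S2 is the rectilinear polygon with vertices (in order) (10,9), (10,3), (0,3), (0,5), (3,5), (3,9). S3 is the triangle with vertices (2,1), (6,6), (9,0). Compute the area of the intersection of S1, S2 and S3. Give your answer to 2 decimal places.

The intersection is the polygon with vertices (4.75,3), (4,3), (4,3.5), (4.824,4.529), (5,4).
By the shoelace formula its area is 0.93.

0.93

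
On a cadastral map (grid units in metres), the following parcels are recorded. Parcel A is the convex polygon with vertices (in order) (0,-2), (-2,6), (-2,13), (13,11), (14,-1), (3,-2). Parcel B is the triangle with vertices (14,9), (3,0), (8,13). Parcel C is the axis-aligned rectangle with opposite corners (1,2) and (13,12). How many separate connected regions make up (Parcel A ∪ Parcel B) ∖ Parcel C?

(Parcel A ∪ Parcel B) ∖ Parcel C splits into 2 disjoint pieces (area 87.7611, area 0.9423).

2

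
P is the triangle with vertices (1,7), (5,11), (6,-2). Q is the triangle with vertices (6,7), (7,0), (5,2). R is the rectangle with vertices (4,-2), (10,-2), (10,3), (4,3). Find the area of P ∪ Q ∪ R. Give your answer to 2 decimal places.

54.99

By inclusion–exclusion:
Individual areas: |P| = 28, |Q| = 6, |R| = 30.
|P∩Q| = 1.125.
|P∩R| = 5.4385.
|Q∩R| = 3.2571.
|P∩Q∩R| = 0.8135.
|P ∪ Q ∪ R| = 64 − 9.8206 + 0.8135 = 54.99.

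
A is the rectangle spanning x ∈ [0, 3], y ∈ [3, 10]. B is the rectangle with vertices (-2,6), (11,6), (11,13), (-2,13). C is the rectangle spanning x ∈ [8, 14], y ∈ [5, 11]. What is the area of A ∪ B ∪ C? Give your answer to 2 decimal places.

121.00

By inclusion–exclusion:
Individual areas: |A| = 21, |B| = 91, |C| = 36.
|A∩B|: x∈[0,3], y∈[6,10] → 3·4 = 12.
|A∩C| = 0 (no overlap).
|B∩C|: x∈[8,11], y∈[6,11] → 3·5 = 15.
|A∩B∩C| = 0.
|A ∪ B ∪ C| = 148 − 27 + 0 = 121.00.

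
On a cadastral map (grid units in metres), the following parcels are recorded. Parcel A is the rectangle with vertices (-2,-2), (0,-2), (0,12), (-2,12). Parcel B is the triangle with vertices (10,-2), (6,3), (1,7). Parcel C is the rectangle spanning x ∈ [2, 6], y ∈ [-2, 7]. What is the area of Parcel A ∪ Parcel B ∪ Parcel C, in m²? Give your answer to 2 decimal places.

66.10

By inclusion–exclusion:
Individual areas: |Parcel A| = 28, |Parcel B| = 4.5, |Parcel C| = 36.
|Parcel A∩Parcel B| = 0.
|Parcel A∩Parcel C| = 0 (no overlap).
|Parcel B∩Parcel C| = 2.4.
|Parcel A∩Parcel B∩Parcel C| = 0.
|Parcel A ∪ Parcel B ∪ Parcel C| = 68.5 − 2.4 + 0 = 66.10.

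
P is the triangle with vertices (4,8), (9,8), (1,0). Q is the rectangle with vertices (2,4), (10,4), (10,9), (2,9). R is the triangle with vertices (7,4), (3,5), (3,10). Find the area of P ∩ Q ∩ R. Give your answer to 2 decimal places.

6.53

The intersection is the polygon with vertices (5.4,4.4), (3,5), (3,5.333), (4,8), (4.333,8), (6.2,5.2).
By the shoelace formula its area is 6.53.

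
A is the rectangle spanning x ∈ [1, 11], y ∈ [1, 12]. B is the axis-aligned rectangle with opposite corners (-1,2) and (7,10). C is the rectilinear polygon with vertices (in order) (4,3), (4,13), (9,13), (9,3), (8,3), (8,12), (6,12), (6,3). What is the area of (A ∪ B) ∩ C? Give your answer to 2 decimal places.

|A ∪ B| = 126.
|(A ∪ B) ∩ C| = 27.00.

27.00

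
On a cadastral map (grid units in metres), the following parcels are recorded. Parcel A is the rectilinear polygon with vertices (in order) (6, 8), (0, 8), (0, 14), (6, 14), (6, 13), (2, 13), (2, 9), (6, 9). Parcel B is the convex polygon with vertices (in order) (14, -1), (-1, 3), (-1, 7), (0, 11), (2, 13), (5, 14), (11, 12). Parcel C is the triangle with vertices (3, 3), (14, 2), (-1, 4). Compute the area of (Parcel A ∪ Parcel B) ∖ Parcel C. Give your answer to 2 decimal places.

|Parcel A ∪ Parcel B| = 158.6667.
|(Parcel A ∪ Parcel B) ∩ Parcel C| = 3.4893.
|(Parcel A ∪ Parcel B) ∖ Parcel C| = 158.6667 − 3.4893 = 155.18.

155.18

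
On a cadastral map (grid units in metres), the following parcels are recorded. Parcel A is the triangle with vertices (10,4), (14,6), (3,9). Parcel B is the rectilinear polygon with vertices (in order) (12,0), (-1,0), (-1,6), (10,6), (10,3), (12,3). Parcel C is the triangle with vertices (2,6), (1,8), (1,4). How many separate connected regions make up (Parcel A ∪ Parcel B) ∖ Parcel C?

1

(Parcel A ∪ Parcel B) ∖ Parcel C is a single connected region.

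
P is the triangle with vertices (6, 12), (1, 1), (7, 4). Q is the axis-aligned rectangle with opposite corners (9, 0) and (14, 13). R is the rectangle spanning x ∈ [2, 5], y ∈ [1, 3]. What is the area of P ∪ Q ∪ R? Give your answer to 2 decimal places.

94.25

By inclusion–exclusion:
Individual areas: |P| = 25.5, |Q| = 65, |R| = 6.
|P∩Q| = 0.
|P∩R| = 2.25.
|Q∩R| = 0 (no overlap).
|P∩Q∩R| = 0.
|P ∪ Q ∪ R| = 96.5 − 2.25 + 0 = 94.25.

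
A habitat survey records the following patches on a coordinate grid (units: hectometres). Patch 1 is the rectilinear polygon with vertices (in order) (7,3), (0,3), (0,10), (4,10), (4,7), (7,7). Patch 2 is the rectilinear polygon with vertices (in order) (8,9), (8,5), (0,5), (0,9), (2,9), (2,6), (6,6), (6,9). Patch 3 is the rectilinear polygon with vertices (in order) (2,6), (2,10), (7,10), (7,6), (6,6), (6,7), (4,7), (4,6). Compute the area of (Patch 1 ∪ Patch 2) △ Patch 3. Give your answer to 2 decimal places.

42.00

|Patch 1 ∪ Patch 2| = 46.
|(Patch 1 ∪ Patch 2) ∩ Patch 3| = 11.
|(Patch 1 ∪ Patch 2) △ Patch 3| = 46 + 18 − 22 = 42.00.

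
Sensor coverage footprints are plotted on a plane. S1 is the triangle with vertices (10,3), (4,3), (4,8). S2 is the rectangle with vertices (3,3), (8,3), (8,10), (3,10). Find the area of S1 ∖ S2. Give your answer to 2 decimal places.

|S1| = 15, |S1∩S2| = 13.3333.
|S1 ∖ S2| = |S1| − |S1∩S2| = 15 − 13.3333 = 1.67.

1.67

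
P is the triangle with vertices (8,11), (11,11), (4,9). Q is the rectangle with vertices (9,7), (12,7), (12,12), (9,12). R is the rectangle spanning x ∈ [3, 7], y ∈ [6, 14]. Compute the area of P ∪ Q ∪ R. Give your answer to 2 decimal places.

48.46

By inclusion–exclusion:
Individual areas: |P| = 3, |Q| = 15, |R| = 32.
|P∩Q| = 0.5714.
|P∩R| = 0.9643.
|Q∩R| = 0 (no overlap).
|P∩Q∩R| = 0.
|P ∪ Q ∪ R| = 50 − 1.5357 + 0 = 48.46.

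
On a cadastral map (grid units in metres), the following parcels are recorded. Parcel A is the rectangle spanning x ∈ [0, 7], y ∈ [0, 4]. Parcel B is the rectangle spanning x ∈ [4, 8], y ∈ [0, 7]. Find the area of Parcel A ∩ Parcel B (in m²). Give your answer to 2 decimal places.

12.00

|Parcel A∩Parcel B|: x∈[4,7], y∈[0,4] → 3·4 = 12.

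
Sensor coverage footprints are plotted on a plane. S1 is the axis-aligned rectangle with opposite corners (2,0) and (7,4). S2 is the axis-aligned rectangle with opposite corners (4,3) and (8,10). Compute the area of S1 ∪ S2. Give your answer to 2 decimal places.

By inclusion–exclusion:
Individual areas: |S1| = 20, |S2| = 28.
|S1∩S2|: x∈[4,7], y∈[3,4] → 3·1 = 3.
|S1 ∪ S2| = 48 − 3 = 45.00.

45.00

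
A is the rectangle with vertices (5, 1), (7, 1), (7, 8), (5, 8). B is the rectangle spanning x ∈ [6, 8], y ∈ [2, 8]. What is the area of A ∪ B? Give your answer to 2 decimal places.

By inclusion–exclusion:
Individual areas: |A| = 14, |B| = 12.
|A∩B|: x∈[6,7], y∈[2,8] → 1·6 = 6.
|A ∪ B| = 26 − 6 = 20.00.

20.00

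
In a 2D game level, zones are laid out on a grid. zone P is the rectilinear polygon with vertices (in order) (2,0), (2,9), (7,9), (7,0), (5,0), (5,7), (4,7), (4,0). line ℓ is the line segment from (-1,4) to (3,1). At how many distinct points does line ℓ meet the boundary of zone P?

The segment meets the boundary at (2,1.75).

1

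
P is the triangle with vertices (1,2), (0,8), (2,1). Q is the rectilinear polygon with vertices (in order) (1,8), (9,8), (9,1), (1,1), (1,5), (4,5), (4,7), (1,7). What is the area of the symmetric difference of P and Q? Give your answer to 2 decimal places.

|P| = 2.5, |Q| = 50, |P∩Q| = 1.25.
|P △ Q| = |P| + |Q| − 2·|P∩Q| = 2.5 + 50 − 2.5 = 50.00.

50.00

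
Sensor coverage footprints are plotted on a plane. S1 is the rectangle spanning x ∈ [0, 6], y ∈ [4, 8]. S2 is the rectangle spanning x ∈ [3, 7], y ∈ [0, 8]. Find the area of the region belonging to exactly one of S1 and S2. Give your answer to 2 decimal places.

|S1∩S2|: x∈[3,6], y∈[4,8] → 3·4 = 12.
|S1 △ S2| = |S1| + |S2| − 2·|S1∩S2| = 24 + 32 − 24 = 32.00.

32.00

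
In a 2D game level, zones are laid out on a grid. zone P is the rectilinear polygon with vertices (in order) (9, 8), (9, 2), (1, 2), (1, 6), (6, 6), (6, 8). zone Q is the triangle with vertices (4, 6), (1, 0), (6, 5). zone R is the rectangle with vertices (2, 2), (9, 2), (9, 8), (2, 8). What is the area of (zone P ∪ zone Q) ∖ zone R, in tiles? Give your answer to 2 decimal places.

|zone P ∪ zone Q| = 39.
|(zone P ∪ zone Q) ∩ zone R| = 34.
|(zone P ∪ zone Q) ∖ zone R| = 39 − 34 = 5.00.

5.00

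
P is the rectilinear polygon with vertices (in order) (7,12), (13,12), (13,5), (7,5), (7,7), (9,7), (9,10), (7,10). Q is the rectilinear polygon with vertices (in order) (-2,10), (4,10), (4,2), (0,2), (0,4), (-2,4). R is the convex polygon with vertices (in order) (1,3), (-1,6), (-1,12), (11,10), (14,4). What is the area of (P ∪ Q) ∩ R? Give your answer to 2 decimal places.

52.99

|P ∪ Q| = 80.
|(P ∪ Q) ∩ R| = 52.99.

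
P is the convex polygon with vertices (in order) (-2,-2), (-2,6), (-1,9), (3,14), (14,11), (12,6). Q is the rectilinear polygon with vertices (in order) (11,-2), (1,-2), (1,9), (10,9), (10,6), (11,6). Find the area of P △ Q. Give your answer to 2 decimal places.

|P| = 146, |Q| = 107, |P∩Q| = 61.2857.
|P △ Q| = |P| + |Q| − 2·|P∩Q| = 146 + 107 − 122.5714 = 130.43.

130.43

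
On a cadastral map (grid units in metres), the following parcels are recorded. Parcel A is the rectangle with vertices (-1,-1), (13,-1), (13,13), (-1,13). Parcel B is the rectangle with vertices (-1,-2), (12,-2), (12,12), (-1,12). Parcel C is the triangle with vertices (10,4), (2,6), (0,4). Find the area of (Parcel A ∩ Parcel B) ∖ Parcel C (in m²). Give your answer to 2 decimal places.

159.00

|Parcel A ∩ Parcel B| = 169.
|(Parcel A ∩ Parcel B) ∩ Parcel C| = 10.
|(Parcel A ∩ Parcel B) ∖ Parcel C| = 169 − 10 = 159.00.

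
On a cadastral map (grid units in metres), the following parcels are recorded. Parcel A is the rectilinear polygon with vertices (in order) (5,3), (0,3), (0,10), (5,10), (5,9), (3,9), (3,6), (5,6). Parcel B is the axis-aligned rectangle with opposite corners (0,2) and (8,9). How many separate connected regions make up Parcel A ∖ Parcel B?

Parcel A ∖ Parcel B is a single connected region.

1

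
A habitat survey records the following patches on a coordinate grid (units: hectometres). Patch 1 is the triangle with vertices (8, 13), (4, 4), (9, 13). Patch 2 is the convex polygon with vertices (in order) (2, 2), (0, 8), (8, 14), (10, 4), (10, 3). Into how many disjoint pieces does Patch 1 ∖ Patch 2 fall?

1

Patch 1 ∖ Patch 2 is a single connected region.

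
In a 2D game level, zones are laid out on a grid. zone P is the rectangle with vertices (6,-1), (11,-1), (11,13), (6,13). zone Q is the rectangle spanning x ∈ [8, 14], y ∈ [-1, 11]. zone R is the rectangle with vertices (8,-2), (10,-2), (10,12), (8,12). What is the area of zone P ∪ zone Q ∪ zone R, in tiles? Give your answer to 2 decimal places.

108.00

By inclusion–exclusion:
Individual areas: |zone P| = 70, |zone Q| = 72, |zone R| = 28.
|zone P∩zone Q|: x∈[8,11], y∈[-1,11] → 3·12 = 36.
|zone P∩zone R|: x∈[8,10], y∈[-1,12] → 2·13 = 26.
|zone Q∩zone R|: x∈[8,10], y∈[-1,11] → 2·12 = 24.
|zone P∩zone Q∩zone R| = 24.
|zone P ∪ zone Q ∪ zone R| = 170 − 86 + 24 = 108.00.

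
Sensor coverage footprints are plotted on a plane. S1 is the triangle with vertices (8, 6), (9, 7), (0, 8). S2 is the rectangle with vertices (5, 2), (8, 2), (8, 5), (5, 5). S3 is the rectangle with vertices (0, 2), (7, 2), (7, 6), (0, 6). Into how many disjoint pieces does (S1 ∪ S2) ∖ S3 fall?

(S1 ∪ S2) ∖ S3 splits into 2 disjoint pieces (area 5, area 3).

2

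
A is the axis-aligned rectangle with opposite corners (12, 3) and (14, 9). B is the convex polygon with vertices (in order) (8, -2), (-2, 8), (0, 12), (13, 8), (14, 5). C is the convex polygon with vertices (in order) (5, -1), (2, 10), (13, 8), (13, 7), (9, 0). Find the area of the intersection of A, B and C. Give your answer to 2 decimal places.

The intersection is the polygon with vertices (12,8.182), (13,8), (13,7), (12,5.25).
By the shoelace formula its area is 1.97.

1.97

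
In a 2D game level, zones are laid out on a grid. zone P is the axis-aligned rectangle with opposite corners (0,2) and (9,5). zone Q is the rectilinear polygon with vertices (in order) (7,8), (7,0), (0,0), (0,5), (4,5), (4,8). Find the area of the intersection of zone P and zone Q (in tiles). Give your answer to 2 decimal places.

The intersection is the polygon with vertices (7,5), (7,2), (0,2), (0,5), (4,5).
By the shoelace formula its area is 21.00.

21.00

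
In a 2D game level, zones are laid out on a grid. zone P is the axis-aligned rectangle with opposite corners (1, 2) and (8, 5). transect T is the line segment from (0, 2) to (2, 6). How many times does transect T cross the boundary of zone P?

2

The segment meets the boundary at (1.5,5), (1,4).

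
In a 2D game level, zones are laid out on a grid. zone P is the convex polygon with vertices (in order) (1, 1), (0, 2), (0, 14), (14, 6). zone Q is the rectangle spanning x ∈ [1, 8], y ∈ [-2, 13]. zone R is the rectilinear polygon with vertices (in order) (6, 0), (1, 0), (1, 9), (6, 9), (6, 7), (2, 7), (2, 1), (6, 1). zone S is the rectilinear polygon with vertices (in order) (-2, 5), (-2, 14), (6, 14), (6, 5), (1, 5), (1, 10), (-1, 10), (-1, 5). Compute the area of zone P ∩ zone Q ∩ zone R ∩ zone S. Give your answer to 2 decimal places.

The intersection is the polygon with vertices (1,9), (6,9), (6,7), (2,7), (2,5), (1,5).
By the shoelace formula its area is 12.00.

12.00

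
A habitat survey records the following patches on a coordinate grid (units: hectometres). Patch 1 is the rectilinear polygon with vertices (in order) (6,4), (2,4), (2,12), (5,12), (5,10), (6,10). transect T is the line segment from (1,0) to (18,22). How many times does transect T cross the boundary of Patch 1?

2

The segment meets the boundary at (6,6.471), (4.091,4).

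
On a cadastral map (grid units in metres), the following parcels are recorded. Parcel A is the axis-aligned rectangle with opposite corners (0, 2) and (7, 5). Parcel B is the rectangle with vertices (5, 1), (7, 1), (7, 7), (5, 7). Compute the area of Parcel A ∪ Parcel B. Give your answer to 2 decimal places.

27.00

By inclusion–exclusion:
Individual areas: |Parcel A| = 21, |Parcel B| = 12.
|Parcel A∩Parcel B|: x∈[5,7], y∈[2,5] → 2·3 = 6.
|Parcel A ∪ Parcel B| = 33 − 6 = 27.00.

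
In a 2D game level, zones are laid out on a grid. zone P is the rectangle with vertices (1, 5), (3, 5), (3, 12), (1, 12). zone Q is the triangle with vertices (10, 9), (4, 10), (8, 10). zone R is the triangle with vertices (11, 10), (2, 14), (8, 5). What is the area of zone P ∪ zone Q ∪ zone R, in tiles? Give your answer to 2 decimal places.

42.54

By inclusion–exclusion:
Individual areas: |zone P| = 14, |zone Q| = 2, |zone R| = 28.5.
|zone P∩zone Q| = 0.
|zone P∩zone R| = 0.
|zone Q∩zone R| = 1.9583.
|zone P∩zone Q∩zone R| = 0.
|zone P ∪ zone Q ∪ zone R| = 44.5 − 1.9583 + 0 = 42.54.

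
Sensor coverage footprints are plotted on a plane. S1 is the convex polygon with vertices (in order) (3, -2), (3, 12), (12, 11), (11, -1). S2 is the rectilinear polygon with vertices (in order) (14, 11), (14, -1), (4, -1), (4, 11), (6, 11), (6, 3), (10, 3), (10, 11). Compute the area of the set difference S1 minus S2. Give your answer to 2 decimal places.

52.50

|S1| = 110.5, |S1∩S2| = 58.
|S1 ∖ S2| = |S1| − |S1∩S2| = 110.5 − 58 = 52.50.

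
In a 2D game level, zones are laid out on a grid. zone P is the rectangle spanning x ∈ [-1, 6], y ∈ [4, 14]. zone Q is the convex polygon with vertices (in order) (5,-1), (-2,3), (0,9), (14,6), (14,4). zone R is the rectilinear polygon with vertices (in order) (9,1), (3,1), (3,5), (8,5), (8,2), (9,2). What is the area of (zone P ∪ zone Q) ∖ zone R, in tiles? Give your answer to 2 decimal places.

|zone P ∪ zone Q| = 136.8571.
|(zone P ∪ zone Q) ∩ zone R| = 20.9556.
|(zone P ∪ zone Q) ∖ zone R| = 136.8571 − 20.9556 = 115.90.

115.90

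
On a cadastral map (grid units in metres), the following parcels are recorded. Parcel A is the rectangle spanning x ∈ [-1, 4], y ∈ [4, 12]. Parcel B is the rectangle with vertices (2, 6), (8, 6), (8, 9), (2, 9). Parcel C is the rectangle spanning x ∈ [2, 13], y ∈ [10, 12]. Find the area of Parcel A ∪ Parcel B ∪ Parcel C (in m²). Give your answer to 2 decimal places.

By inclusion–exclusion:
Individual areas: |Parcel A| = 40, |Parcel B| = 18, |Parcel C| = 22.
|Parcel A∩Parcel B|: x∈[2,4], y∈[6,9] → 2·3 = 6.
|Parcel A∩Parcel C|: x∈[2,4], y∈[10,12] → 2·2 = 4.
|Parcel B∩Parcel C| = 0 (no overlap).
|Parcel A∩Parcel B∩Parcel C| = 0.
|Parcel A ∪ Parcel B ∪ Parcel C| = 80 − 10 + 0 = 70.00.

70.00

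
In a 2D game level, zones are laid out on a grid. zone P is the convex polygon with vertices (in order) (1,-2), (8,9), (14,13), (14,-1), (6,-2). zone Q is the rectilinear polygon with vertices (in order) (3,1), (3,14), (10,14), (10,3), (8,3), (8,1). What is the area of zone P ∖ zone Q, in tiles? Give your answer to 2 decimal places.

78.81

|zone P| = 112.5, |zone P∩zone Q| = 33.6905.
|zone P ∖ zone Q| = |zone P| − |zone P∩zone Q| = 112.5 − 33.6905 = 78.81.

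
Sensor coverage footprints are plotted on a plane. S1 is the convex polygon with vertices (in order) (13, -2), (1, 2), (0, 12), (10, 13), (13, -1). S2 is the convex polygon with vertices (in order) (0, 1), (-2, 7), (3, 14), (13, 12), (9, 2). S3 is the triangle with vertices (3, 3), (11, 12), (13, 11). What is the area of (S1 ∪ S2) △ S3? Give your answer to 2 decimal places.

|S1 ∪ S2| = 164.4765.
|(S1 ∪ S2) ∩ S3| = 12.8725.
|(S1 ∪ S2) △ S3| = 164.4765 + 13 − 25.7451 = 151.73.

151.73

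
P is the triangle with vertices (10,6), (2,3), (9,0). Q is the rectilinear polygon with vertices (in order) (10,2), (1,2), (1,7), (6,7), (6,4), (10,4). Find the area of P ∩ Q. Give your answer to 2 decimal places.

12.83

The intersection is the polygon with vertices (2,3), (6,4.5), (6,4), (9.667,4), (9.333,2), (4.333,2).
By the shoelace formula its area is 12.83.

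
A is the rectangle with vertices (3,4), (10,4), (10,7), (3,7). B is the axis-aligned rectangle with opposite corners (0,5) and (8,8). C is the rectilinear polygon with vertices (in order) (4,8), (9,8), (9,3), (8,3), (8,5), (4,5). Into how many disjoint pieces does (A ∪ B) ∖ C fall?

(A ∪ B) ∖ C splits into 2 disjoint pieces (area 3, area 17).

2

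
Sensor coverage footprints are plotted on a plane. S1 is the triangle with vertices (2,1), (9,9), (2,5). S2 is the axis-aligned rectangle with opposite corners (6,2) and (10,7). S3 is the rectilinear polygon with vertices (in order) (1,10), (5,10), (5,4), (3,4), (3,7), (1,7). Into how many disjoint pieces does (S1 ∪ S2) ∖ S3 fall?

2

(S1 ∪ S2) ∖ S3 splits into 2 disjoint pieces (area 5.2232, area 23.6786).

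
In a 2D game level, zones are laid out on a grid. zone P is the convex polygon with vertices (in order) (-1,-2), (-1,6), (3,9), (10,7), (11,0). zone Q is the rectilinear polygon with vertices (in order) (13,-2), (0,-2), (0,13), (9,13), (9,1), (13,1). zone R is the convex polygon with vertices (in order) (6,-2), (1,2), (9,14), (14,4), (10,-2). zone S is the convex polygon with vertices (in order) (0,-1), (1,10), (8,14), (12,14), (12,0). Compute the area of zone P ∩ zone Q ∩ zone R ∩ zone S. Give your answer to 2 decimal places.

The intersection is the polygon with vertices (9,1), (10.857,1), (11,0), (10,-0.167), (4.302,-0.641), (1,2), (5.24,8.36), (9,7.286).
By the shoelace formula its area is 53.45.

53.45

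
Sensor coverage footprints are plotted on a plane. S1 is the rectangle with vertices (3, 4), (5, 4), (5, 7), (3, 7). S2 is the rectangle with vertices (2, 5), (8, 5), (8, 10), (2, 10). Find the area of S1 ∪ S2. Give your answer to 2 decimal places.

32.00

By inclusion–exclusion:
Individual areas: |S1| = 6, |S2| = 30.
|S1∩S2|: x∈[3,5], y∈[5,7] → 2·2 = 4.
|S1 ∪ S2| = 36 − 4 = 32.00.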